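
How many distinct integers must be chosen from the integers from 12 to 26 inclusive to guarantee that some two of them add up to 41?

Group the elements by complementary pair {x, 41−x}: {15,26}, {16,25}, {17,24}, …, giving 6 two-element pairs and 3 integers whose partner 41−x falls outside [12,26].
Treating each of those 9 groups as a pigeonhole, one can pick one integer per group — 9 integers — with no two summing to 41.
The 10th integer lands in an occupied pair, forcing a sum of 41.

10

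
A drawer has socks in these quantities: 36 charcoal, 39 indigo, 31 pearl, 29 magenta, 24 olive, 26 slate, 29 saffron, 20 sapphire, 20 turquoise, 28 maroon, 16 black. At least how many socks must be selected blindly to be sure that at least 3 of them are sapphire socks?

281

In the worst case for collecting sapphire socks, every non-sapphire sock comes out first.
There are 36 + 39 + 31 + 29 + 24 + 26 + 29 + 20 + 28 + 16 = 278 non-sapphire socks altogether.
After those, each further sock must be sapphire, so 278 + 3 = 281 draws guarantee 3 sapphire socks.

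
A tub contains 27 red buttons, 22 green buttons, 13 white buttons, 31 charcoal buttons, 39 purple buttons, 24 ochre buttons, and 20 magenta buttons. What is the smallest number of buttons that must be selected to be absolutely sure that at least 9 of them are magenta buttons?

165

In the worst case for collecting magenta buttons, every non-magenta button comes out first.
There are 27 + 22 + 13 + 31 + 39 + 24 = 156 non-magenta buttons altogether.
After those, each further button must be magenta, so 156 + 9 = 165 draws guarantee 9 magenta buttons.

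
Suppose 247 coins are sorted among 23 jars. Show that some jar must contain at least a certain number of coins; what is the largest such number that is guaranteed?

11

The 23 jars are the holes and the 247 coins are the pigeons.
If every jar held at most 10 coins, the total would be at most 23 × 10 = 230, which is less than 247.
So some jar holds at least ⌈247/23⌉ = 11 coins.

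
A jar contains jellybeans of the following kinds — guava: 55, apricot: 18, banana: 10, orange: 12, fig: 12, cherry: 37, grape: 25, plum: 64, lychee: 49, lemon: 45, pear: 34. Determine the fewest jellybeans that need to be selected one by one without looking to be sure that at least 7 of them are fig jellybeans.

356

In the worst case for collecting fig jellybeans, every non-fig jellybean comes out first.
There are 55 + 18 + 10 + 12 + 37 + 25 + 64 + 49 + 45 + 34 = 349 non-fig jellybeans altogether.
After those, each further jellybean must be fig, so 349 + 7 = 356 draws guarantee 7 fig jellybeans.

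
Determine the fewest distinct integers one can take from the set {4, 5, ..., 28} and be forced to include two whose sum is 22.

Group the elements by complementary pair {x, 22−x}: {4,18}, {5,17}, {6,16}, …, giving 7 two-element pairs, the single value 11 (it cannot pair with itself since the integers are distinct), and 10 integers whose partner 22−x falls outside [4,28].
Treating each of those 18 groups as a pigeonhole, one can pick one integer per group — 18 integers — with no two summing to 22.
The 19th integer lands in an occupied pair, forcing a sum of 22.

19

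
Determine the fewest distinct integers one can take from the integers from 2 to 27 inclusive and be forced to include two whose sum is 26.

Two chosen integers sum to 26 exactly when both halves of some pair {x, 26−x} with 2 ≤ x ≤ 26−x ≤ 24 are chosen — 11 such pairs.
The remaining 4 elements (those with no distinct partner in range) can never complete a 26-sum, so the worst case takes all of them and one from each pair: 4 + 11 = 15.
By the pigeonhole principle, the 16th integer has to be the second member of some pair, so 15 + 1 = 16.

16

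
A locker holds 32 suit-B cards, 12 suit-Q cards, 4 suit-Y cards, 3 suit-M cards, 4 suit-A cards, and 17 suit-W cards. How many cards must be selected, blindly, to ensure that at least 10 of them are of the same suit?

39

An adversary could hand out at most 9 cards per suit (suit-Y, suit-M, suit-A run out sooner): 9 + 9 + 4 + 3 + 4 + 9 = 38 cards and still no suit has 10.
By pigeonhole, one more card lands in a suit already at 9, so 39 draws are enough and 38 are not.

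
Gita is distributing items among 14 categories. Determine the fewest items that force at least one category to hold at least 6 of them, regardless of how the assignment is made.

71

With 70 items one could put exactly 5 in each of the 14 categories, and no category would reach 6.
By pigeonhole, one more item must land in a category that already has 5, giving it 6.
So 14 × 5 + 1 = 71 items are required.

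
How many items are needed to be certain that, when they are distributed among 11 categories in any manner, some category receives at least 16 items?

166

With 165 items one could put exactly 15 in each of the 11 categories, and no category would reach 16.
Pigeonhole: one more item must land in a category that already has 15, giving it 16.
So 11 × 15 + 1 = 166 items are required.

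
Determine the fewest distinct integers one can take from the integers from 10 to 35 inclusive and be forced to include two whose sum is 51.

Two chosen integers sum to 51 exactly when both halves of some pair {x, 51−x} with 16 ≤ x ≤ 51−x ≤ 35 are chosen — 10 such pairs.
The remaining 6 elements (those with no distinct partner in range) can never complete a 51-sum, so the worst case takes all of them and one from each pair: 6 + 10 = 16.
By the pigeonhole principle, the 17th integer has to be the second member of some pair, so 16 + 1 = 17.

17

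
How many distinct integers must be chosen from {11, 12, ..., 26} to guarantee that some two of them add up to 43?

12

Group the elements by complementary pair {x, 43−x}: {17,26}, {18,25}, {19,24}, …, giving 5 two-element pairs and 6 integers whose partner 43−x falls outside [11,26].
By pigeonhole, treating each of those 11 groups as a pigeonhole, one can pick one integer per group — 11 integers — with no two summing to 43.
The 12th integer lands in an occupied pair, forcing a sum of 43.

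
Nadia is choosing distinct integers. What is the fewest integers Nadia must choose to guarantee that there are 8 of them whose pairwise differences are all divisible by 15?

106

Integers whose pairwise differences are multiples of 15 are exactly those sharing a remainder mod 15. By pigeonhole, the 15 residue classes mod 15 are the pigeonholes.
With 105 integers one could put 7 in each residue class and have no class reach 8.
The 106th integer pushes some class to 8, so 15·7 + 1 = 106.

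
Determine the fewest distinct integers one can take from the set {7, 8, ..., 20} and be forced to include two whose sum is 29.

Two chosen integers sum to 29 exactly when both halves of some pair {x, 29−x} with 9 ≤ x ≤ 29−x ≤ 20 are chosen — 6 such pairs.
The remaining 2 elements (those with no distinct partner in range) can never complete a 29-sum, so the worst case takes all of them and one from each pair: 2 + 6 = 8.
The 9th integer has to be the second member of some pair, so 8 + 1 = 9.

9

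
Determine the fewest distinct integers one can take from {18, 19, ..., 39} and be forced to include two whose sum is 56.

Group the elements by complementary pair {x, 56−x}: {18,38}, {19,37}, {20,36}, …, giving 10 two-element pairs; the single value 28 (it cannot pair with itself since the integers are distinct); and 1 integer whose partner 56−x falls outside [18,39].
Pigeonhole: treating each of those 12 groups as a pigeonhole, one can pick one integer per group — 12 integers — with no two summing to 56.
The 13th integer lands in an occupied pair, forcing a sum of 56.

13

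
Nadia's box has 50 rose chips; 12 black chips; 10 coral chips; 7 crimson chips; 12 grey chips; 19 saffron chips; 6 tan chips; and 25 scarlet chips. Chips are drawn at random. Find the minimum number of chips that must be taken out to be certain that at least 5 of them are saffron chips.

127

In the worst case for collecting saffron chips, every non-saffron chip comes out first.
There are 50 + 12 + 10 + 7 + 12 + 6 + 25 = 122 non-saffron chips altogether.
After those, each further chip must be saffron, so 122 + 5 = 127 draws guarantee 5 saffron chips.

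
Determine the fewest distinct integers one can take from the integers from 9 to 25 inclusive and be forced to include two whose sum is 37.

Group the elements by complementary pair {x, 37−x}: {12,25}, {13,24}, {14,23}, …, giving 7 two-element pairs and 3 integers whose partner 37−x falls outside [9,25].
Treating each of those 10 groups as a pigeonhole, one can pick one integer per group — 10 integers — with no two summing to 37.
The 11th integer lands in an occupied pair, forcing a sum of 37.

11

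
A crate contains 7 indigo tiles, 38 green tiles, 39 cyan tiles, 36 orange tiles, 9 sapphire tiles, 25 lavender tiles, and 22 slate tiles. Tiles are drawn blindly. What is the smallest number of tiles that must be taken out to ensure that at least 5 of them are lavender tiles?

In the worst case for collecting lavender tiles, every non-lavender tile comes out first.
There are 7 + 38 + 39 + 36 + 9 + 22 = 151 non-lavender tiles altogether.
After those, each further tile must be lavender, so 151 + 5 = 156 draws guarantee 5 lavender tiles.

156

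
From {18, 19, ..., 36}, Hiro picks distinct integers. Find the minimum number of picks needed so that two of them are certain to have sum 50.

Two chosen integers sum to 50 exactly when both halves of some pair {x, 50−x} with 18 ≤ x ≤ 50−x ≤ 32 are chosen — 7 such pairs.
The remaining 5 elements (those with no distinct partner in range) can never complete a 50-sum, so the worst case takes all of them and one from each pair: 5 + 7 = 12.
By the pigeonhole principle, the 13th integer has to be the second member of some pair, so 12 + 1 = 13.

13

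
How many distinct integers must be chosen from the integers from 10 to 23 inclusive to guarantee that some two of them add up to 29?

10

A set avoiding the sum 29 can contain at most one of each pair {x, 29−x}, plus the 4 elements whose complement lies outside the range.
The integers 15, …, 23 (9 of them) are such a set: any two sum to at least 15+16 = 31 > 29.
Any 10th integer completes one of the 5 pairs, so 10 choices force a sum of 29.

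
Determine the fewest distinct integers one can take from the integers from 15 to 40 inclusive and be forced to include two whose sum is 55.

Two chosen integers sum to 55 exactly when both halves of some pair {x, 55−x} with 15 ≤ x ≤ 55−x ≤ 40 are chosen — 13 such pairs.
Every element belongs to one of those pairs, so the worst case picks one from each: 13 integers.
The 14th integer has to be the second member of some pair, so 13 + 1 = 14.

14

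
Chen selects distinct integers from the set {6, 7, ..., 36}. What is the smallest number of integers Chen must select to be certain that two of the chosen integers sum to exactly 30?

23

Group the elements by complementary pair {x, 30−x}: {6,24}, {7,23}, {8,22}, …, giving 9 two-element pairs, the single value 15 (it cannot pair with itself since the integers are distinct), and 12 integers whose partner 30−x falls outside [6,36].
By pigeonhole, treating each of those 22 groups as a pigeonhole, one can pick one integer per group — 22 integers — with no two summing to 30.
The 23rd integer lands in an occupied pair, forcing a sum of 30.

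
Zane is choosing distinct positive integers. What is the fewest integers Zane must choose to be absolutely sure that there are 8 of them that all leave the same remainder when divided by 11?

The 11 residue classes mod 11 are the pigeonholes.
With 77 integers one could put 7 in each residue class and have no class reach 8.
The 78th integer pushes some class to 8, so 11·7 + 1 = 78.

78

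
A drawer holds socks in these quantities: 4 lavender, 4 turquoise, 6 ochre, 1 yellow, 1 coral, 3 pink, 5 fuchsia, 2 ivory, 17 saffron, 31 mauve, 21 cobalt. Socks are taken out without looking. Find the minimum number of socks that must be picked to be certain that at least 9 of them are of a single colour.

51

The 11 colours are the holes; the socks drawn are the pigeons.
To avoid 9 of any one colour, the worst case takes at most 8 of each colour, or every sock of a colour that has fewer than 8.
That gives 4 + 4 + 6 + 1 + 1 + 3 + 5 + 2 + 8 + 8 + 8 = 50 socks with no colour reaching 9.
The next sock forces some colour to 9, so 50 + 1 = 51.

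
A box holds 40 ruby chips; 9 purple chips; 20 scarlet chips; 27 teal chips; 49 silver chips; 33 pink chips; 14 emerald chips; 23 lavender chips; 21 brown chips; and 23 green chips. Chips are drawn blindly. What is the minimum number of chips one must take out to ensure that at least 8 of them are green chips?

244

In the worst case for collecting green chips, every non-green chip comes out first.
There are 40 + 9 + 20 + 27 + 49 + 33 + 14 + 23 + 21 = 236 non-green chips altogether.
After those, each further chip must be green, so 236 + 8 = 244 draws guarantee 8 green chips.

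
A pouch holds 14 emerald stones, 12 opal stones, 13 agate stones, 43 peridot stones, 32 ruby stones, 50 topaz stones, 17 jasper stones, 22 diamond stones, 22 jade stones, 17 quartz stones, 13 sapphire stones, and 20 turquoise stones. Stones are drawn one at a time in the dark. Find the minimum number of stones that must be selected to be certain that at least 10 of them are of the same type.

109

Put each drawn stone into a box by type. The largest draw with every box below 10 takes min(count, 9) from each type.
Σ min(cᵢ, 9) = 9 + 9 + 9 + 9 + 9 + 9 + 9 + 9 + 9 + 9 + 9 + 9 = 108.
Draw number 108 + 1 = 109 must push one box to 10.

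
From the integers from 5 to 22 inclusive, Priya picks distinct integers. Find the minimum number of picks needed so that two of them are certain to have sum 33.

Two chosen integers sum to 33 exactly when both halves of some pair {x, 33−x} with 11 ≤ x ≤ 33−x ≤ 22 are chosen — 6 such pairs.
The remaining 6 elements (those with no distinct partner in range) can never complete a 33-sum, so the worst case takes all of them and one from each pair: 6 + 6 = 12.
The 13th integer has to be the second member of some pair, so 12 + 1 = 13.

13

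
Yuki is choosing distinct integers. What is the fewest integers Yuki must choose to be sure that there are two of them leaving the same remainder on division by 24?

25

By pigeonhole, the 24 residue classes mod 24 are the pigeonholes.
With 24 integers one could put 1 in each residue class and have no class reach 2.
The 25th integer pushes some class to 2, so 24·1 + 1 = 25.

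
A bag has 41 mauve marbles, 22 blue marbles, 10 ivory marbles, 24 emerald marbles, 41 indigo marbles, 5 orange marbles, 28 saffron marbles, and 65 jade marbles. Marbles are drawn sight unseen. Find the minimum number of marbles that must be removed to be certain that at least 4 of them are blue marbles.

218

In the worst case for collecting blue marbles, every non-blue marble comes out first.
There are 41 + 10 + 24 + 41 + 5 + 28 + 65 = 214 non-blue marbles altogether.
After those, each further marble must be blue, so 214 + 4 = 218 draws guarantee 4 blue marbles.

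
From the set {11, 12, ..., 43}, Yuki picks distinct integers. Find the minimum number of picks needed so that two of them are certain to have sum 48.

21

Group the elements by complementary pair {x, 48−x}: {11,37}, {12,36}, {13,35}, …, giving 13 two-element pairs, the single value 24 (it cannot pair with itself since the integers are distinct), and 6 integers whose partner 48−x falls outside [11,43].
Treating each of those 20 groups as a pigeonhole, one can pick one integer per group — 20 integers — with no two summing to 48.
The 21st integer lands in an occupied pair, forcing a sum of 48.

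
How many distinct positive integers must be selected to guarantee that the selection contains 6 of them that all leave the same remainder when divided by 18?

91

Pigeonhole: the 18 residue classes mod 18 are the pigeonholes.
With 90 integers one could put 5 in each residue class and have no class reach 6.
The 91st integer pushes some class to 6, so 18·5 + 1 = 91.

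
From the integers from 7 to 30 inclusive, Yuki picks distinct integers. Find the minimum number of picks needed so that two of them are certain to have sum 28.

Group the elements by complementary pair {x, 28−x}: {7,21}, {8,20}, {9,19}, …, giving 7 two-element pairs, the single value 14 (it cannot pair with itself since the integers are distinct), and 9 integers whose partner 28−x falls outside [7,30].
By the pigeonhole principle, treating each of those 17 groups as a pigeonhole, one can pick one integer per group — 17 integers — with no two summing to 28.
The 18th integer lands in an occupied pair, forcing a sum of 28.

18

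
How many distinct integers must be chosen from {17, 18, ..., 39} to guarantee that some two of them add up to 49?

Two chosen integers sum to 49 exactly when both halves of some pair {x, 49−x} with 17 ≤ x ≤ 49−x ≤ 32 are chosen — 8 such pairs.
The remaining 7 elements (those with no distinct partner in range) can never complete a 49-sum, so the worst case takes all of them and one from each pair: 7 + 8 = 15.
Pigeonhole: the 16th integer has to be the second member of some pair, so 15 + 1 = 16.

16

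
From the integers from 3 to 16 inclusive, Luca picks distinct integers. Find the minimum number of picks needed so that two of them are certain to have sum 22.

Two chosen integers sum to 22 exactly when both halves of some pair {x, 22−x} with 6 ≤ x ≤ 22−x ≤ 16 are chosen — 5 such pairs.
The remaining 4 elements (those with no distinct partner in range) can never complete a 22-sum, so the worst case takes all of them and one from each pair: 4 + 5 = 9.
Pigeonhole: the 10th integer has to be the second member of some pair, so 9 + 1 = 10.

10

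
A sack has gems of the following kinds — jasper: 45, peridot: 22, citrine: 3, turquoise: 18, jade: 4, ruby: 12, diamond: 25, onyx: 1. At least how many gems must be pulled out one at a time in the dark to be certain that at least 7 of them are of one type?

39

The 8 types are the holes; the gems drawn are the pigeons.
To avoid 7 of any one type, the worst case takes at most 6 of each type, or every gem of a type that has fewer than 6.
That gives 6 + 6 + 3 + 6 + 4 + 6 + 6 + 1 = 38 gems with no type reaching 7.
The next gem forces some type to 7, so 38 + 1 = 39.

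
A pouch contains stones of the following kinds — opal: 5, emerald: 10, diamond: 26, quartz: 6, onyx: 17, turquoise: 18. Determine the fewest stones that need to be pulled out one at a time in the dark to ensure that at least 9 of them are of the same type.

44

Put each drawn stone into a box by type. The largest draw with every box below 9 takes min(count, 8) from each type; types with fewer than 8 contribute all they have.
Σ min(cᵢ, 8) = 5 + 8 + 8 + 6 + 8 + 8 = 43.
Draw number 43 + 1 = 44 must push one box to 9.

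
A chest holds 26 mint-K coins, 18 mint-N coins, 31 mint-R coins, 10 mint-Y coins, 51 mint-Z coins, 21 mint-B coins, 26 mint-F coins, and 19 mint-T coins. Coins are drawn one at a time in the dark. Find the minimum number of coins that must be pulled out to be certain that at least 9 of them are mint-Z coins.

In the worst case for collecting mint-Z coins, every non-mint-Z coin comes out first.
There are 26 + 18 + 31 + 10 + 21 + 26 + 19 = 151 non-mint-Z coins altogether.
After those, each further coin must be mint-Z, so 151 + 9 = 160 draws guarantee 9 mint-Z coins.

160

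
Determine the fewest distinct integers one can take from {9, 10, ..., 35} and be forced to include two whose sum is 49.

17

Group the elements by complementary pair {x, 49−x}: {14,35}, {15,34}, {16,33}, …, giving 11 two-element pairs and 5 integers whose partner 49−x falls outside [9,35].
By pigeonhole, treating each of those 16 groups as a pigeonhole, one can pick one integer per group — 16 integers — with no two summing to 49.
The 17th integer lands in an occupied pair, forcing a sum of 49.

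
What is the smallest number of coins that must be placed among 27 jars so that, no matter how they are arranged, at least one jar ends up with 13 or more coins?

325

With 324 coins one could put exactly 12 in each of the 27 jars, and no jar would reach 13.
By pigeonhole, one more coin must land in a jar that already has 12, giving it 13.
So 27 × 12 + 1 = 325 coins are required.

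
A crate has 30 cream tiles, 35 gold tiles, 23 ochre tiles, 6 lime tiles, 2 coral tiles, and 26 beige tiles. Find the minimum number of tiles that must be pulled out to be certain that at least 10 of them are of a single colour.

The 6 colours are the holes; the tiles drawn are the pigeons.
To avoid 10 of any one colour, the worst case takes at most 9 of each colour, or every tile of a colour that has fewer than 9.
That gives 9 + 9 + 9 + 6 + 2 + 9 = 44 tiles with no colour reaching 10.
The next tile forces some colour to 10, so 44 + 1 = 45.

45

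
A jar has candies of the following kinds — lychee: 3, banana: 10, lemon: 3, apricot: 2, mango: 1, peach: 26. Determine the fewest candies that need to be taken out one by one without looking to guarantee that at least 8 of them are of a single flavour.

An adversary could hand out at most 7 candies per flavour (4 flavours run out sooner): 3 + 7 + 3 + 2 + 1 + 7 = 23 candies and still no flavour has 8.
One more candy lands in a flavour already at 7, so 24 draws are enough and 23 are not.

24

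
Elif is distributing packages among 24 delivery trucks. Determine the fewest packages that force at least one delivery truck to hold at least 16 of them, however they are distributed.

With 360 packages one could put exactly 15 in each of the 24 delivery trucks, and no delivery truck would reach 16.
Pigeonhole: one more package must land in a delivery truck that already has 15, giving it 16.
So 24 × 15 + 1 = 361 packages are required.

361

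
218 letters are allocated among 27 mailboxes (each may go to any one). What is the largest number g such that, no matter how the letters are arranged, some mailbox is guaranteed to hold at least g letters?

The 27 mailboxes are the holes and the 218 letters are the pigeons.
If every mailbox held at most 8 letters, the total would be at most 27 × 8 = 216, which is less than 218.
So some mailbox holds at least ⌈218/27⌉ = 9 letters.

9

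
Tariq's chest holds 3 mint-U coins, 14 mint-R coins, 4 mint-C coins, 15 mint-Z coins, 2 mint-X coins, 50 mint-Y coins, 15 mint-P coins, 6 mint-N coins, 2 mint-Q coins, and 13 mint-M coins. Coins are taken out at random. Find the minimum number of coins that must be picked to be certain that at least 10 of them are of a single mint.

By the pigeonhole principle, the 10 mints are the holes; the coins drawn are the pigeons.
To avoid 10 of any one mint, the worst case takes at most 9 of each mint, or every coin of a mint that has fewer than 9.
That gives 3 + 9 + 4 + 9 + 2 + 9 + 9 + 6 + 2 + 9 = 62 coins with no mint reaching 10.
The next coin forces some mint to 10, so 62 + 1 = 63.

63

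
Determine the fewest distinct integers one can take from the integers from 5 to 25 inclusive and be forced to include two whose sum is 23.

Two chosen integers sum to 23 exactly when both halves of some pair {x, 23−x} with 5 ≤ x ≤ 23−x ≤ 18 are chosen — 7 such pairs.
The remaining 7 elements (those with no distinct partner in range) can never complete a 23-sum, so the worst case takes all of them and one from each pair: 7 + 7 = 14.
By pigeonhole, the 15th integer has to be the second member of some pair, so 14 + 1 = 15.

15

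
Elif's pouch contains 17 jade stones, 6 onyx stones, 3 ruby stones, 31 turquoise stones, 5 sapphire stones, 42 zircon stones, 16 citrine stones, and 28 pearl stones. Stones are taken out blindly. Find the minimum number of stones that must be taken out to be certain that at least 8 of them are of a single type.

Put each drawn stone into a box by type. The largest draw with every box below 8 takes min(count, 7) from each type; types with fewer than 7 contribute all they have.
Σ min(cᵢ, 7) = 7 + 6 + 3 + 7 + 5 + 7 + 7 + 7 = 49.
Draw number 49 + 1 = 50 must push one box to 8.

50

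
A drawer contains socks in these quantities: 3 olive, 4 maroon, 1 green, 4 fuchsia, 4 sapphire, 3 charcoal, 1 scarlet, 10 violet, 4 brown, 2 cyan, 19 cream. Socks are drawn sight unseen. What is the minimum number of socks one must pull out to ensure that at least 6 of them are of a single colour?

37

By the pigeonhole principle, the 11 colours are the holes; the socks drawn are the pigeons.
To avoid 6 of any one colour, the worst case takes at most 5 of each colour, or every sock of a colour that has fewer than 5.
That gives 3 + 4 + 1 + 4 + 4 + 3 + 1 + 5 + 4 + 2 + 5 = 36 socks with no colour reaching 6.
The next sock forces some colour to 6, so 36 + 1 = 37.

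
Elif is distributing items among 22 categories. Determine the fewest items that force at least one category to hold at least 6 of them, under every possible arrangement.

With 110 items one could put exactly 5 in each of the 22 categories, and no category would reach 6.
By the pigeonhole principle, one more item must land in a category that already has 5, giving it 6.
So 22 × 5 + 1 = 111 items are required.

111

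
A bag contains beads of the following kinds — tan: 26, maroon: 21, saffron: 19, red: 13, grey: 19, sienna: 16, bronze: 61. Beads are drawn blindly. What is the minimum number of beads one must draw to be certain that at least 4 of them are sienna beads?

163

In the worst case for collecting sienna beads, every non-sienna bead comes out first.
There are 26 + 21 + 19 + 13 + 19 + 61 = 159 non-sienna beads altogether.
After those, each further bead must be sienna, so 159 + 4 = 163 draws guarantee 4 sienna beads.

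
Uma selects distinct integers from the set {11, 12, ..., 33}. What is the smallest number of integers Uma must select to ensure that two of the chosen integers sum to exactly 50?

Group the elements by complementary pair {x, 50−x}: {17,33}, {18,32}, {19,31}, …, giving 8 two-element pairs, the single value 25 (it cannot pair with itself since the integers are distinct), and 6 integers whose partner 50−x falls outside [11,33].
By the pigeonhole principle, treating each of those 15 groups as a pigeonhole, one can pick one integer per group — 15 integers — with no two summing to 50.
The 16th integer lands in an occupied pair, forcing a sum of 50.

16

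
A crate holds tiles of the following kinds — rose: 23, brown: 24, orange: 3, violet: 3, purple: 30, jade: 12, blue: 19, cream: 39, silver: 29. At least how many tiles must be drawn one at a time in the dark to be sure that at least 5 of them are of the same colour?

Put each drawn tile into a box by colour. The largest draw with every box below 5 takes min(count, 4) from each colour; colours with fewer than 4 contribute all they have.
Σ min(cᵢ, 4) = 4 + 4 + 3 + 3 + 4 + 4 + 4 + 4 + 4 = 34.
Draw number 34 + 1 = 35 must push one box to 5.

35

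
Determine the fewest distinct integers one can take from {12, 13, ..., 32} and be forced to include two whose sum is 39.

A set avoiding the sum 39 can contain at most one of each pair {x, 39−x}, plus the 5 elements whose complement lies outside the range.
The integers 20, …, 32 (13 of them) are such a set: any two sum to at least 20+21 = 41 > 39.
Any 14th integer completes one of the 8 pairs, so 14 choices force a sum of 39.

14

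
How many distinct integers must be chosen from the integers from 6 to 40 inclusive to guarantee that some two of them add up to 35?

A set avoiding the sum 35 can contain at most one of each pair {x, 35−x}, plus the 11 elements whose complement lies outside the range.
The integers 18, …, 40 (23 of them) are such a set: any two sum to at least 18+19 = 37 > 35.
By pigeonhole, any 24th integer completes one of the 12 pairs, so 24 choices force a sum of 35.

24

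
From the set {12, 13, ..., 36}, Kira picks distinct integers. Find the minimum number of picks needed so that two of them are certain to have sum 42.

A set avoiding the sum 42 can contain at most one of each pair {x, 42−x}, plus the 7 elements whose complement lies outside the range or equal to its own complement.
The integers 21, …, 36 (16 of them) are such a set: any two sum to at least 21+22 = 43 > 42.
By the pigeonhole principle, any 17th integer completes one of the 9 pairs, so 17 choices force a sum of 42.

17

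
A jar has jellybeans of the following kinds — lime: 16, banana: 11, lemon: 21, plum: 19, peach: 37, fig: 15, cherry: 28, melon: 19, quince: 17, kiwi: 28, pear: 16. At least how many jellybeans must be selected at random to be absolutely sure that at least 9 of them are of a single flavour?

89

Pigeonhole: the 11 flavours are the holes; the jellybeans drawn are the pigeons.
To avoid 9 of any one flavour, the worst case takes at most 8 of each flavour.
That gives 8 + 8 + 8 + 8 + 8 + 8 + 8 + 8 + 8 + 8 + 8 = 88 jellybeans with no flavour reaching 9.
The next jellybean forces some flavour to 9, so 88 + 1 = 89.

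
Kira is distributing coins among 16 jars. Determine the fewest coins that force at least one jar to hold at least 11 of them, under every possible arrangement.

161

With 160 coins one could put exactly 10 in each of the 16 jars, and no jar would reach 11.
One more coin must land in a jar that already has 10, giving it 11.
So 16 × 10 + 1 = 161 coins are required.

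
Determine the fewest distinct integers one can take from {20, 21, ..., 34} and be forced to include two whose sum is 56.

10

A set avoiding the sum 56 can contain at most one of each pair {x, 56−x}, plus the 3 elements whose complement lies outside the range or equal to its own complement.
The integers 20, …, 28 (9 of them) are such a set: any two sum to at least 20+21 = 41 and at most 27+28 = 55 < 56.
Any 10th integer completes one of the 6 pairs, so 10 choices force a sum of 56.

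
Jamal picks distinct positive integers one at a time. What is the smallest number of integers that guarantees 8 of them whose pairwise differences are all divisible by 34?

Integers whose pairwise differences are multiples of 34 are exactly those sharing a remainder mod 34. By the pigeonhole principle, the 34 residue classes mod 34 are the pigeonholes.
With 238 integers one could put 7 in each residue class and have no class reach 8.
The 239th integer pushes some class to 8, so 34·7 + 1 = 239.

239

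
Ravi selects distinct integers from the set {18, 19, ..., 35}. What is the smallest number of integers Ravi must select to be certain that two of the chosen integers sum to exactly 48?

Two chosen integers sum to 48 exactly when both halves of some pair {x, 48−x} with 18 ≤ x ≤ 48−x ≤ 30 are chosen — 6 such pairs.
The remaining 6 elements (those with no distinct partner in range) can never complete a 48-sum, so the worst case takes all of them and one from each pair: 6 + 6 = 12.
Pigeonhole: the 13th integer has to be the second member of some pair, so 12 + 1 = 13.

13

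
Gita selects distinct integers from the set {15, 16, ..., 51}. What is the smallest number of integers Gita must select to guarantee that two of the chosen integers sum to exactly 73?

A set avoiding the sum 73 can contain at most one of each pair {x, 73−x}, plus the 7 elements whose complement lies outside the range.
The integers 15, …, 36 (22 of them) are such a set: any two sum to at least 15+16 = 31 and at most 35+36 = 71 < 73.
By pigeonhole, any 23rd integer completes one of the 15 pairs, so 23 choices force a sum of 73.

23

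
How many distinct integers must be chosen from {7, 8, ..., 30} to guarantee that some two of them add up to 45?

Two chosen integers sum to 45 exactly when both halves of some pair {x, 45−x} with 15 ≤ x ≤ 45−x ≤ 30 are chosen — 8 such pairs.
The remaining 8 elements (those with no distinct partner in range) can never complete a 45-sum, so the worst case takes all of them and one from each pair: 8 + 8 = 16.
Pigeonhole: the 17th integer has to be the second member of some pair, so 16 + 1 = 17.

17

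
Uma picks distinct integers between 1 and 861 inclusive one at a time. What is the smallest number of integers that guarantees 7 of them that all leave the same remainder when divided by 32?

193

The 32 residue classes mod 32 are the pigeonholes.
With 192 integers one could put 6 in each residue class and have no class reach 7.
The 193rd integer pushes some class to 7, so 32·6 + 1 = 193.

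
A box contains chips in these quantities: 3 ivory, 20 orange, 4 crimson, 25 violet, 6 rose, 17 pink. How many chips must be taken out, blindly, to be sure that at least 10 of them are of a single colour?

An adversary could hand out at most 9 chips per colour (ivory, crimson, rose run out sooner): 3 + 9 + 4 + 9 + 6 + 9 = 40 chips and still no colour has 10.
By the pigeonhole principle, one more chip lands in a colour already at 9, so 41 draws are enough and 40 are not.

41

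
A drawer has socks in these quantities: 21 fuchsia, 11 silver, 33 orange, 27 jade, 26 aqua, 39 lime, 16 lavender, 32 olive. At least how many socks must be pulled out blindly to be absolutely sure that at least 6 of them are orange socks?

178

In the worst case for collecting orange socks, every non-orange sock comes out first.
There are 21 + 11 + 27 + 26 + 39 + 16 + 32 = 172 non-orange socks altogether.
After those, each further sock must be orange, so 172 + 6 = 178 draws guarantee 6 orange socks.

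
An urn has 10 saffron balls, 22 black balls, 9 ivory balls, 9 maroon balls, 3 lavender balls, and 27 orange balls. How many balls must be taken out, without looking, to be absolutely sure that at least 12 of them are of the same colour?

By the pigeonhole principle, the 6 colours are the holes; the balls drawn are the pigeons.
To avoid 12 of any one colour, the worst case takes at most 11 of each colour, or every ball of a colour that has fewer than 11.
That gives 10 + 11 + 9 + 9 + 3 + 11 = 53 balls with no colour reaching 12.
The next ball forces some colour to 12, so 53 + 1 = 54.

54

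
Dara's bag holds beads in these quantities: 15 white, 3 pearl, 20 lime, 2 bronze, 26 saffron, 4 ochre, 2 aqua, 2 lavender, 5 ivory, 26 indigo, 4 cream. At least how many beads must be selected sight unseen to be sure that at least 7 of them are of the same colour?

47

An adversary could hand out at most 6 beads per colour (7 colours run out sooner): 6 + 3 + 6 + 2 + 6 + 4 + 2 + 2 + 5 + 6 + 4 = 46 beads and still no colour has 7.
One more bead lands in a colour already at 6, so 47 draws are enough and 46 are not.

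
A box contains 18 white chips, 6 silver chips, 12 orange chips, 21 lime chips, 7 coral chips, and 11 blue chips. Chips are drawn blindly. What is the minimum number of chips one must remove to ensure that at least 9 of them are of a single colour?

An adversary could hand out at most 8 chips per colour (silver, coral run out sooner): 8 + 6 + 8 + 8 + 7 + 8 = 45 chips and still no colour has 9.
Pigeonhole: one more chip lands in a colour already at 8, so 46 draws are enough and 45 are not.

46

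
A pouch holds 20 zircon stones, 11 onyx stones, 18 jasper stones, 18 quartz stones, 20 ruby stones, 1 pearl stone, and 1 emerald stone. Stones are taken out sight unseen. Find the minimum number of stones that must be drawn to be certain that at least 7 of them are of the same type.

33

Put each drawn stone into a box by type. The largest draw with every box below 7 takes min(count, 6) from each type; types with fewer than 6 contribute all they have.
Σ min(cᵢ, 6) = 6 + 6 + 6 + 6 + 6 + 1 + 1 = 32.
Draw number 32 + 1 = 33 must push one box to 7.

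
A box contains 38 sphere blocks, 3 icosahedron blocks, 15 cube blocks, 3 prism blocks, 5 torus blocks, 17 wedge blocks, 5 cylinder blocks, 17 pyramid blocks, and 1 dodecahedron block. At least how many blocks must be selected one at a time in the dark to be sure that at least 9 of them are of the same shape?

The 9 shapes are the holes; the blocks drawn are the pigeons.
To avoid 9 of any one shape, the worst case takes at most 8 of each shape, or every block of a shape that has fewer than 8.
That gives 8 + 3 + 8 + 3 + 5 + 8 + 5 + 8 + 1 = 49 blocks with no shape reaching 9.
The next block forces some shape to 9, so 49 + 1 = 50.

50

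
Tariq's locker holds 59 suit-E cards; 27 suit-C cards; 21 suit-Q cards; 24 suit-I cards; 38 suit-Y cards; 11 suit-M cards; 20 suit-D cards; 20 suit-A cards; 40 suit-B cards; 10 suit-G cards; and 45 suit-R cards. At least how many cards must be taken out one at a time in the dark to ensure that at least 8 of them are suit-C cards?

296

In the worst case for collecting suit-C cards, every non-suit-C card comes out first.
There are 59 + 21 + 24 + 38 + 11 + 20 + 20 + 40 + 10 + 45 = 288 non-suit-C cards altogether.
After those, each further card must be suit-C, so 288 + 8 = 296 draws guarantee 8 suit-C cards.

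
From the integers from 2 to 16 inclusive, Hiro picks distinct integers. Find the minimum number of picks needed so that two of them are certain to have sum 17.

Group the elements by complementary pair {x, 17−x}: {2,15}, {3,14}, {4,13}, …, giving 7 two-element pairs and 1 integer whose partner 17−x falls outside [2,16].
Treating each of those 8 groups as a pigeonhole, one can pick one integer per group — 8 integers — with no two summing to 17.
The 9th integer lands in an occupied pair, forcing a sum of 17.

9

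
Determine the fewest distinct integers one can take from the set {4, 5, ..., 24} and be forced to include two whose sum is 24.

Group the elements by complementary pair {x, 24−x}: {4,20}, {5,19}, {6,18}, …, giving 8 two-element pairs; the single value 12 (it cannot pair with itself since the integers are distinct); and 4 integers whose partner 24−x falls outside [4,24].
By pigeonhole, treating each of those 13 groups as a pigeonhole, one can pick one integer per group — 13 integers — with no two summing to 24.
The 14th integer lands in an occupied pair, forcing a sum of 24.

14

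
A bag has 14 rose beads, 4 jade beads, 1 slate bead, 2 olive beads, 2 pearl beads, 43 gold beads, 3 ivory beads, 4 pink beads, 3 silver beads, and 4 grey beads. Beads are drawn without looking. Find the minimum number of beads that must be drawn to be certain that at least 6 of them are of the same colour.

34

Pigeonhole: put each drawn bead into a box by colour. The largest draw with every box below 6 takes min(count, 5) from each colour; colours with fewer than 5 contribute all they have.
Σ min(cᵢ, 5) = 5 + 4 + 1 + 2 + 2 + 5 + 3 + 4 + 3 + 4 = 33.
Draw number 33 + 1 = 34 must push one box to 6.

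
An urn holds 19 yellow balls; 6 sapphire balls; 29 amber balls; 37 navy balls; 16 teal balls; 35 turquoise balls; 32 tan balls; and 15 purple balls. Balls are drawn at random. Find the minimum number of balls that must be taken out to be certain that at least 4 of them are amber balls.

164

In the worst case for collecting amber balls, every non-amber ball comes out first.
There are 19 + 6 + 37 + 16 + 35 + 32 + 15 = 160 non-amber balls altogether.
After those, each further ball must be amber, so 160 + 4 = 164 draws guarantee 4 amber balls.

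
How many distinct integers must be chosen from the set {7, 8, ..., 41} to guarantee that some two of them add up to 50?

Group the elements by complementary pair {x, 50−x}: {9,41}, {10,40}, {11,39}, …, giving 16 two-element pairs, the single value 25 (it cannot pair with itself since the integers are distinct), and 2 integers whose partner 50−x falls outside [7,41].
Treating each of those 19 groups as a pigeonhole, one can pick one integer per group — 19 integers — with no two summing to 50.
The 20th integer lands in an occupied pair, forcing a sum of 50.

20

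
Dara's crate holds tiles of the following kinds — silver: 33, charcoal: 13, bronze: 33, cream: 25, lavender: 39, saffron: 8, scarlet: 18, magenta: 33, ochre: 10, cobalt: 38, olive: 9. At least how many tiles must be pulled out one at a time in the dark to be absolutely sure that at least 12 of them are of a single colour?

The 11 colours are the holes; the tiles drawn are the pigeons.
To avoid 12 of any one colour, the worst case takes at most 11 of each colour, or every tile of a colour that has fewer than 11.
That gives 11 + 11 + 11 + 11 + 11 + 8 + 11 + 11 + 10 + 11 + 9 = 115 tiles with no colour reaching 12.
The next tile forces some colour to 12, so 115 + 1 = 116.

116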